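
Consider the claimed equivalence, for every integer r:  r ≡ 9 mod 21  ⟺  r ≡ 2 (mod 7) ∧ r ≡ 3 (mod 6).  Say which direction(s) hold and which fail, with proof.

(⇐) If r ≡ 2 (mod 7) and r ≡ 3 (mod 6), then by the Chinese remainder theorem r ≡ 9 (mod 42). Since 9 ≡ 9 (mod 21) and 21 ∣ 42, we get r ≡ 9 (mod 21).

(⇒) This fails: r = 30 gives 30 ≡ 9 (mod 21) but 30 ≡ 0 (mod 6), so the conjunction on the right does not hold.

(⇒) fails; (⇐) holds.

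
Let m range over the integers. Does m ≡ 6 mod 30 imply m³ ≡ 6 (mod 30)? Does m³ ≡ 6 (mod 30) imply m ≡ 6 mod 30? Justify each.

(⇒) Suppose m ≡ 6 mod 30. Write m = 30j + 6. Then (30j + 6)³ = 27000j³ + 16200j² + 3240j + 216 = 30(900j³ + 540j² + 108j + 7) + 6, so m³ ≡ 6 (mod 30).

(⇐) Conversely, suppose m³ ≡ 6 (mod 30). The only residue r in {0, …, 29} with r³ ≡ 6 (mod 30) is r = 6, so m ≡ 6 (mod 30).

Equivalent; both directions hold.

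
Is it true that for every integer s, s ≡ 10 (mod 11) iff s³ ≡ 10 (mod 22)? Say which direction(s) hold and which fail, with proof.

(⟹) This fails: take s = 21. Then 21 ≡ 10 (mod 11), but 21³ = 9261 ≡ 21 (mod 22), not 10.

(⟸) Conversely, the residues r modulo 22 with r³ ≡ 10 (mod 22) are exactly {10}, and each is ≡ 10 (mod 11).

Only the converse holds.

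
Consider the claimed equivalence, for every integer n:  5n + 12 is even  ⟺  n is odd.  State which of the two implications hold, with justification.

[⇒] This fails: n = 4 gives 5n + 12 = 32, which is even, but 4 is even, not odd.

[⇐] This also fails: n = 3 is odd, but 5n + 12 = 27 is odd, not even.

Neither direction holds.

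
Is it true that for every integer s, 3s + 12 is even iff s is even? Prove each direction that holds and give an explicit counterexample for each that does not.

[⇒] Suppose 3s + 12 is even. Since 3 is odd, 3s and s have the same parity, so 3s + 12 ≡ s + 12 (mod 2). As 12 is even, 3s + 12 is even exactly when s is even. Thus s is even.

[⇐] Conversely, suppose s is even; write s = 2j. Then 3s + 12 = 3·(2j) + 12 = 2·3j + 12, which is even.

Both directions hold.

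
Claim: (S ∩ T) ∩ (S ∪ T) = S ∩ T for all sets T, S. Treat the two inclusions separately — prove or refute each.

(⊆) Let x ∈ (S ∩ T) ∩ (S ∪ T). Then x ∈ T ∩ S, from which x ∈ S ∩ T.

(⊇) Let x ∈ S ∩ T. Then x ∈ T ∩ S, from which x ∈ (S ∩ T) ∩ (S ∪ T).

The two sets are equal.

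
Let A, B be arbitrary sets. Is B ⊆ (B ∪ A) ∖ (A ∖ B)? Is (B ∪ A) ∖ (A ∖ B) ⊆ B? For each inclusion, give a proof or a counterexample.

(⊆) Let x ∈ B. Then either x ∈ B and x ∉ A; or x ∈ A ∩ B. In each case x ∈ (B ∪ A) ∖ (A ∖ B), so B ⊆ (B ∪ A) ∖ (A ∖ B).

(⊇) Let x ∈ (B ∪ A) ∖ (A ∖ B). Then either x ∈ B and x ∉ A; or x ∈ A ∩ B. In each case x ∈ B, so (B ∪ A) ∖ (A ∖ B) ⊆ B.

Both inclusions hold.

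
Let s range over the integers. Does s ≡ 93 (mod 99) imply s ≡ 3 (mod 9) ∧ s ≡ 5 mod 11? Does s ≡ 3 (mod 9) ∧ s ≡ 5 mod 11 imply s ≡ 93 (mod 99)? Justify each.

Both directions hold; the statement is true.

(⇒) Suppose s ≡ 93 (mod 99); write s = 99j + 93. Since 9 ∣ 99, reducing mod 9 gives s ≡ 93 ≡ 3 (mod 9); since 11 ∣ 99, reducing mod 11 gives s ≡ 93 ≡ 5 (mod 11).

(⇐) Conversely, if s ≡ 3 (mod 9) and s ≡ 5 (mod 11), then by the Chinese remainder theorem s ≡ 93 (mod 99). This is exactly s ≡ 93 (mod 99).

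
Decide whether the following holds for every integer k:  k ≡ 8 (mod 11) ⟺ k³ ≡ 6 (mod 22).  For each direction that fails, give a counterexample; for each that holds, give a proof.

[⇒] This fails: take k = 19. Then 19 ≡ 8 (mod 11), but 19³ = 6859 ≡ 17 (mod 22), not 6.

[⇐] Conversely, the residues r modulo 22 with r³ ≡ 6 (mod 22) are exactly {8}, and each is ≡ 8 (mod 11).

Only the converse holds.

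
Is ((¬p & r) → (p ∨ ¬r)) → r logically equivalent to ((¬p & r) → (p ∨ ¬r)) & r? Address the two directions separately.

Only the converse holds.

Forward direction. This fails. Under p = F, r = T, the left side is true but the right side is false.

Converse. Assume the antecedent. If p is true, the antecedent forces (p = T, r = T), and ((¬p & r) → (p ∨ ¬r)) → r holds there. If p is false, the antecedent cannot hold. Either way ((¬p & r) → (p ∨ ¬r)) → r holds.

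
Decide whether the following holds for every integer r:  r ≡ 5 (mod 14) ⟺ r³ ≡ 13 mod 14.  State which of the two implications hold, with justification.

(⟹) Suppose r ≡ 5 (mod 14). Write r = 14j + 5. Then (14j + 5)³ = 2744j³ + 2940j² + 1050j + 125 = 14(196j³ + 210j² + 75j + 8) + 13, so r³ ≡ 13 (mod 14).

(⟸) This fails: take r = 3. Then 3³ = 27 ≡ 13 (mod 14), yet 3 ≡ 3 (mod 14), not 5.

(⇒) holds; (⇐) fails.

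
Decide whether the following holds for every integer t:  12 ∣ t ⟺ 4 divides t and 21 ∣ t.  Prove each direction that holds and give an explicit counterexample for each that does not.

Not equivalent: only (⇐) holds.

[⇐] Suppose 4 ∣ t and 21 ∣ t. Any common multiple of 4 and 21 is a multiple of their lcm; here gcd(4, 21) = 1, so lcm(4, 21) = 4·21 = 84, so 84 ∣ t. Since 12 ∣ 84, it follows that 12 ∣ t.

[⇒] This fails: take t = 12. Certainly 12 ∣ 12, but 21 ∤ 12.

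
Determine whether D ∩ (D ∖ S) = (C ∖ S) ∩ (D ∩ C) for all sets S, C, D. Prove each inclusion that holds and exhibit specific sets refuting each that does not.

(⟹) This inclusion fails. Take S = ∅, C = ∅, D = {1}; then 1 ∈ D ∩ (D ∖ S) but 1 ∉ (C ∖ S) ∩ (D ∩ C).

(⟸) Let x ∈ (C ∖ S) ∩ (D ∩ C). Then x ∈ C ∩ D and x ∉ S, from which x ∈ D ∩ (D ∖ S).

The sets are not equal: only the reverse inclusion holds.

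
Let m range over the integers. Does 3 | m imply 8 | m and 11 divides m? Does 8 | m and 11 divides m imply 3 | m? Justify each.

Both directions fail.

Forward direction. This fails: take m = 3. Certainly 3 ∣ 3, but 8 ∤ 3.

Converse. This fails: take m = 88. Both 8 ∣ 88 and 11 ∣ 88, yet 88 is not a multiple of 3 (since 88 = 29·3 + 1), so 3 ∤ 88.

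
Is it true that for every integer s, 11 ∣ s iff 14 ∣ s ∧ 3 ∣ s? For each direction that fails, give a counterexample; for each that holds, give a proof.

Neither direction holds.

(⟹) This fails: take s = 11. Certainly 11 ∣ 11, but 14 ∤ 11.

(⟸) This fails: take s = 42. Both 14 ∣ 42 and 3 ∣ 42, yet 42 is not a multiple of 11 (since 42 = 3·11 + 9), so 11 ∤ 42.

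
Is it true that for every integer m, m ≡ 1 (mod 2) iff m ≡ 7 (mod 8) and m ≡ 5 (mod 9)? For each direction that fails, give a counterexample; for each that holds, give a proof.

(⟹) This fails: m = 1 gives 1 ≡ 1 (mod 2) but 1 ≡ 1 (mod 8), so the conjunction on the right does not hold.

(⟸) Conversely, if m ≡ 7 (mod 8) and m ≡ 5 (mod 9), then by the Chinese remainder theorem m ≡ 23 (mod 72). Since 23 ≡ 1 (mod 2) and 2 ∣ 72, we get m ≡ 1 (mod 2).

The forward direction fails; the converse holds.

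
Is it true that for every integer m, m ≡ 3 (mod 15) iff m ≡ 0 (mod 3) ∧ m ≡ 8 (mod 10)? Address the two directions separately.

Converse. If m ≡ 0 (mod 3) and m ≡ 8 (mod 10), then by the Chinese remainder theorem m ≡ 18 (mod 30). Since 18 ≡ 3 (mod 15) and 15 ∣ 30, we get m ≡ 3 (mod 15).

Forward direction. This fails: m = 3 gives 3 ≡ 3 (mod 15) but 3 ≡ 3 (mod 10), so the conjunction on the right does not hold.

Not equivalent: only (⇐) holds.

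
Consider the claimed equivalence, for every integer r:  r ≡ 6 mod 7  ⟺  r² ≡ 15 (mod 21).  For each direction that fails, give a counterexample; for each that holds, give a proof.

Neither direction holds.

(⟹) This fails: take r = 13. Then 13 ≡ 6 (mod 7), but 13² = 169 ≡ 1 (mod 21), not 15.

(⟸) This fails: take r = 15. Then 15² = 225 ≡ 15 (mod 21), yet 15 ≡ 1 (mod 7), not 6.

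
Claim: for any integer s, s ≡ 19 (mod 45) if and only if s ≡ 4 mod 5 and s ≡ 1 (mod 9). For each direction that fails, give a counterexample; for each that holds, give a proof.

The biconditional holds.

Forward direction. Suppose s ≡ 19 (mod 45); write s = 45j + 19. Since 5 ∣ 45, reducing mod 5 gives s ≡ 19 ≡ 4 (mod 5); since 9 ∣ 45, reducing mod 9 gives s ≡ 19 ≡ 1 (mod 9).

Converse. If s ≡ 4 (mod 5) and s ≡ 1 (mod 9), then by the Chinese remainder theorem s ≡ 19 (mod 45). This is exactly s ≡ 19 (mod 45).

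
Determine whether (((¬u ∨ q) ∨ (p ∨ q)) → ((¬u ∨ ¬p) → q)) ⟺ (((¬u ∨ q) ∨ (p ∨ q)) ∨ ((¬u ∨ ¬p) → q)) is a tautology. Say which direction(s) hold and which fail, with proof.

(→) This fails. Under u = T, p = F, q = F, the left side is true but the right side is false.

(←) This fails. Under u = F, p = F, q = F, the left side is false but the right side is true.

(⇒) fails and (⇐) fails.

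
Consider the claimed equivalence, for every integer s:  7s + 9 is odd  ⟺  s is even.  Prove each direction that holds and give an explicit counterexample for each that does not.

(⟸) Suppose s is even; write s = 2j. Then 7s + 9 = 7·(2j) + 9 = 2·7j + 9, which is odd.

(⟹) Suppose 7s + 9 is odd. Since 7 is odd, 7s and s have the same parity, so 7s + 9 ≡ s + 9 (mod 2). As 9 is odd, 7s + 9 is odd exactly when s is even. Thus s is even.

Equivalent; both directions hold.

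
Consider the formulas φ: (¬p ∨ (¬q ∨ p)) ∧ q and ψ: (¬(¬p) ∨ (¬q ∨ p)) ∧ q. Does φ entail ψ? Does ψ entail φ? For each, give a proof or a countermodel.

The forward direction fails; the converse holds.

(→) This fails. Under p = F, q = T, the left side is true but the right side is false.

(←) Assume the antecedent. If p is true, the antecedent forces (p = T, q = T), and (¬p ∨ (¬q ∨ p)) ∧ q holds there. If p is false, the antecedent cannot hold. Either way (¬p ∨ (¬q ∨ p)) ∧ q holds.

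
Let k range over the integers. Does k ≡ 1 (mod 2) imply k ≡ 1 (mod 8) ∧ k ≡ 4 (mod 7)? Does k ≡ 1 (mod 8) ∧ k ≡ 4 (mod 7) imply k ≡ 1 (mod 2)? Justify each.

Only the converse holds.

(⟹) This fails: k = 1 gives 1 ≡ 1 (mod 2) but 1 ≡ 1 (mod 7), so the conjunction on the right does not hold.

(⟸) Conversely, if k ≡ 1 (mod 8) and k ≡ 4 (mod 7), then by the Chinese remainder theorem k ≡ 25 (mod 56). Since 25 ≡ 1 (mod 2) and 2 ∣ 56, we get k ≡ 1 (mod 2).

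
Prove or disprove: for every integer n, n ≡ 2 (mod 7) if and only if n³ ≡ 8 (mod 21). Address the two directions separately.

(⇒) fails and (⇐) fails.

(⟹) This fails: take n = 9. Then 9 ≡ 2 (mod 7), but 9³ = 729 ≡ 15 (mod 21), not 8.

(⟸) This fails: take n = 8. Then 8³ = 512 ≡ 8 (mod 21), yet 8 ≡ 1 (mod 7), not 2.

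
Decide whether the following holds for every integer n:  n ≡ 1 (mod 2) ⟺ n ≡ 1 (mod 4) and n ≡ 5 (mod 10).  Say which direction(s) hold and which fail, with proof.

Only the converse holds.

Forward direction. This fails: n = 1 gives 1 ≡ 1 (mod 2) but 1 ≡ 1 (mod 10), so the conjunction on the right does not hold.

Converse. If n ≡ 1 (mod 4) and n ≡ 5 (mod 10), then by the Chinese remainder theorem n ≡ 5 (mod 20). Since 5 ≡ 1 (mod 2) and 2 ∣ 20, we get n ≡ 1 (mod 2).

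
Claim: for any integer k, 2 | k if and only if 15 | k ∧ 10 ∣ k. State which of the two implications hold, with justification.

(⟹) This fails: take k = 2. Certainly 2 ∣ 2, but 15 ∤ 2.

(⟸) Suppose 15 ∣ k and 10 ∣ k. Any common multiple of 15 and 10 is a multiple of their lcm; here lcm(15, 10) = 15·10/gcd(15, 10) = 150/5 = 30, so 30 ∣ k. Since 2 ∣ 30, it follows that 2 ∣ k.

Not equivalent: only (⇐) holds.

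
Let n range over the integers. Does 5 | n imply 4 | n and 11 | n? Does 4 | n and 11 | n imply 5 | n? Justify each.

(⇒) This fails: take n = 5. Certainly 5 ∣ 5, but 4 ∤ 5.

(⇐) This fails: take n = 44. Both 4 ∣ 44 and 11 ∣ 44, yet 44 is not a multiple of 5 (since 44 = 8·5 + 4), so 5 ∤ 44.

Both directions fail.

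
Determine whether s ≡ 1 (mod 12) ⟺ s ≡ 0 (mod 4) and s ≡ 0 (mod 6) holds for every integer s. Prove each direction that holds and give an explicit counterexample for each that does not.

Neither implication holds.

(→) This fails: s = 1 gives 1 ≡ 1 (mod 12) but 1 ≡ 1 (mod 4), so the conjunction on the right does not hold.

(←) This fails: s = 0 satisfies both congruences on the right (0 ≡ 0 mod 4 and 0 ≡ 0 mod 6) yet 0 ≡ 0 (mod 12), not 1.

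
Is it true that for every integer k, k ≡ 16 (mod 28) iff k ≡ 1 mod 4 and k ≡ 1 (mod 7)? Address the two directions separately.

[⇒] This fails: k = 16 gives 16 ≡ 16 (mod 28) but 16 ≡ 0 (mod 4), so the conjunction on the right does not hold.

[⇐] This fails: k = 1 satisfies both congruences on the right (1 ≡ 1 mod 4 and 1 ≡ 1 mod 7) yet 1 ≡ 1 (mod 28), not 16.

Neither direction holds.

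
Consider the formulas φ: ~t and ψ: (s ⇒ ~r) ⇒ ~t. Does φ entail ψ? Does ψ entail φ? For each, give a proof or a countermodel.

(⟹) Assume the antecedent. If t is true, the antecedent cannot hold. If t is false, (s ⇒ ~r) ⇒ ~t reduces to true regardless of the other variables. Either way (s ⇒ ~r) ⇒ ~t holds.

(⟸) This fails. Under t = T, s = T, r = T, the left side is false but the right side is true.

Only the forward implication holds.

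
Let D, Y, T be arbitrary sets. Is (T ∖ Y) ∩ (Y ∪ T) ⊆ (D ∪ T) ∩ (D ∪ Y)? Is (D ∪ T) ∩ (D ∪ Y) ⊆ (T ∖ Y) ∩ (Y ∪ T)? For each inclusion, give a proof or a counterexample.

(⊆) This inclusion fails. Take D = ∅, Y = ∅, T = {1}; then 1 ∈ (T ∖ Y) ∩ (Y ∪ T) but 1 ∉ (D ∪ T) ∩ (D ∪ Y).

(⊇) This inclusion fails. Take D = {1}, Y = ∅, T = ∅; then 1 ∈ (D ∪ T) ∩ (D ∪ Y) but 1 ∉ (T ∖ Y) ∩ (Y ∪ T).

Both inclusions fail.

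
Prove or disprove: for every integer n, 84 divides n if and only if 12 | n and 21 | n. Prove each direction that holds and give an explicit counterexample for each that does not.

Forward direction. If 84 ∣ n, write n = 84q. Since 84 = 7·12, n = 12·(7q), so 12 ∣ n; and since 84 = 4·21, n = 21·(4q), so 21 ∣ n.

Converse. Suppose 12 ∣ n and 21 ∣ n. Any common multiple of 12 and 21 is a multiple of their lcm; here lcm(12, 21) = 12·21/gcd(12, 21) = 252/3 = 84, so 84 ∣ n.

Equivalent; both directions hold.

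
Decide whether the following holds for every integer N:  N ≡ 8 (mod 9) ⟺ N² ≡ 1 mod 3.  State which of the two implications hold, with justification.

Only the forward implication holds.

(⇐) This fails: take N = 1. Then 1² = 1 ≡ 1 (mod 3), yet 1 ≡ 1 (mod 9), not 8.

(⇒) Suppose N ≡ 8 (mod 9). Then N² ≡ 8² = 64 (mod 9), and since 3 ∣ 9, also N² ≡ 1 (mod 3).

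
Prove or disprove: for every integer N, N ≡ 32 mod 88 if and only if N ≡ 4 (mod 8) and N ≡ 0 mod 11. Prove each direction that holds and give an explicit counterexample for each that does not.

Neither implication holds.

(⟹) This fails: N = 32 gives 32 ≡ 32 (mod 88) but 32 ≡ 0 (mod 8), so the conjunction on the right does not hold.

(⟸) This fails: N = 44 satisfies both congruences on the right (44 ≡ 4 mod 8 and 44 ≡ 0 mod 11) yet 44 ≡ 44 (mod 88), not 32.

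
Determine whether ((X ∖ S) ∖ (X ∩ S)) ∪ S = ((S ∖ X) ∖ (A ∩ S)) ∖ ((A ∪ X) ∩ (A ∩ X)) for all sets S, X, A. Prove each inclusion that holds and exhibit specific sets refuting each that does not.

(⊆) This inclusion fails. Take S = ∅, X = {1}, A = ∅; then 1 ∈ ((X ∖ S) ∖ (X ∩ S)) ∪ S but 1 ∉ ((S ∖ X) ∖ (A ∩ S)) ∖ ((A ∪ X) ∩ (A ∩ X)).

(⊇) Let x ∈ ((S ∖ X) ∖ (A ∩ S)) ∖ ((A ∪ X) ∩ (A ∩ X)). Then x ∈ S and x ∉ X, A, from which x ∈ ((X ∖ S) ∖ (X ∩ S)) ∪ S.

Only the reverse inclusion holds.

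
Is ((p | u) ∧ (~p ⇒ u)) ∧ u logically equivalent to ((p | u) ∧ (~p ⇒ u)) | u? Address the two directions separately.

Not equivalent: only (⇒) holds.

(⟸) This fails. Under u = F, p = T, the left side is false but the right side is true.

(⟹) Assume the antecedent. If u is true, ((p | u) ∧ (~p ⇒ u)) | u reduces to true regardless of the other variables. If u is false, the antecedent cannot hold. Either way ((p | u) ∧ (~p ⇒ u)) | u holds.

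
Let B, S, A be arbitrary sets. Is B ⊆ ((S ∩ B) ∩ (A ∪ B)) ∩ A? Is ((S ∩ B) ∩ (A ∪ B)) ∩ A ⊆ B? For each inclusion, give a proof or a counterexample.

Forward inclusion. This inclusion fails. Take B = {1}, S = ∅, A = ∅; then 1 ∈ B but 1 ∉ ((S ∩ B) ∩ (A ∪ B)) ∩ A.

Reverse inclusion. Let x ∈ ((S ∩ B) ∩ (A ∪ B)) ∩ A. Then x ∈ B ∩ S ∩ A, from which x ∈ B.

Only the reverse inclusion holds.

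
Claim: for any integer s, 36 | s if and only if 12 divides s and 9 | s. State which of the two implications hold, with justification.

(→) If 36 ∣ s, write s = 36q. Since 36 = 3·12, s = 12·(3q), so 12 ∣ s; and since 36 = 4·9, s = 9·(4q), so 9 ∣ s.

(←) Suppose 12 ∣ s and 9 ∣ s. Any common multiple of 12 and 9 is a multiple of their lcm; here lcm(12, 9) = 12·9/gcd(12, 9) = 108/3 = 36, so 36 ∣ s.

Both implications hold.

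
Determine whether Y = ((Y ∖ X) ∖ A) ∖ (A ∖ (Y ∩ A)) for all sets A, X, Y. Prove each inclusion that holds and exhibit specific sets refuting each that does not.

(⊆) This inclusion fails. Take A = {1}, X = ∅, Y = {1}; then 1 ∈ Y but 1 ∉ ((Y ∖ X) ∖ A) ∖ (A ∖ (Y ∩ A)).

(⊇) Let x ∈ ((Y ∖ X) ∖ A) ∖ (A ∖ (Y ∩ A)). Then x ∈ Y and x ∉ A, X, from which x ∈ Y.

Only the reverse inclusion holds.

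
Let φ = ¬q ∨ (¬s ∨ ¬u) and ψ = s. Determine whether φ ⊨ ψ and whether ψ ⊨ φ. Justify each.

[⇒] This fails. Under q = F, u = F, s = F, the left side is true but the right side is false.

[⇐] This fails. Under q = T, u = T, s = T, the left side is false but the right side is true.

Both directions fail.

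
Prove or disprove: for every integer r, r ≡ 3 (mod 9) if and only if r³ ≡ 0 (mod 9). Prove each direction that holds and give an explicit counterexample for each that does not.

[⇐] This fails: take r = 0. Then 0³ = 0 ≡ 0 (mod 9), yet 0 ≡ 0 (mod 9), not 3.

[⇒] Suppose r ≡ 3 (mod 9). Write r = 9j + 3. Then (9j + 3)³ = 729j³ + 729j² + 243j + 27 = 9(81j³ + 81j² + 27j + 3) + 0, so r³ ≡ 0 (mod 9).

Only the forward implication holds.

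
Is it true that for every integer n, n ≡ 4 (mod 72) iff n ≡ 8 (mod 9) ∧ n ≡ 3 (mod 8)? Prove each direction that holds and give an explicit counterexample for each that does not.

Both directions fail.

[⇒] This fails: n = 4 gives 4 ≡ 4 (mod 72) but 4 ≡ 4 (mod 9), so the conjunction on the right does not hold.

[⇐] This fails: n = 35 satisfies both congruences on the right (35 ≡ 8 mod 9 and 35 ≡ 3 mod 8) yet 35 ≡ 35 (mod 72), not 4.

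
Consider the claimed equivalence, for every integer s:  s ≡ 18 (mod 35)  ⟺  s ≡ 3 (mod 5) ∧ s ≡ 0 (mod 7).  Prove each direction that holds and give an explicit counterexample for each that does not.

Both directions fail.

(⇒) This fails: s = 18 gives 18 ≡ 18 (mod 35) but 18 ≡ 4 (mod 7), so the conjunction on the right does not hold.

(⇐) This fails: s = 28 satisfies both congruences on the right (28 ≡ 3 mod 5 and 28 ≡ 0 mod 7) yet 28 ≡ 28 (mod 35), not 18.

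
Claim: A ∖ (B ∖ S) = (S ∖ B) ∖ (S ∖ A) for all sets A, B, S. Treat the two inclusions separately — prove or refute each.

(⊆) fails; (⊇) holds.

Forward inclusion. This inclusion fails. Take A = {1}, B = ∅, S = ∅; then 1 ∈ A ∖ (B ∖ S) but 1 ∉ (S ∖ B) ∖ (S ∖ A).

Reverse inclusion. Let x ∈ (S ∖ B) ∖ (S ∖ A). Then x ∈ A ∩ S and x ∉ B, from which x ∈ A ∖ (B ∖ S).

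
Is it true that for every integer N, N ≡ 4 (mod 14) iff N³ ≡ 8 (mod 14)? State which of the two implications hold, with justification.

Only the forward direction holds.

(⟸) This fails: take N = 2. Then 2³ = 8 ≡ 8 (mod 14), yet 2 ≡ 2 (mod 14), not 4.

(⟹) Suppose N ≡ 4 (mod 14). Write N = 14j + 4. Then (14j + 4)³ = 2744j³ + 2352j² + 672j + 64 = 14(196j³ + 168j² + 48j + 4) + 8, so N³ ≡ 8 (mod 14).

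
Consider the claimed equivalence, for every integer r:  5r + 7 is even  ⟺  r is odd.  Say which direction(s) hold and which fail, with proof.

(→) Suppose 5r + 7 is even. Since 5 is odd, 5r and r have the same parity, so 5r + 7 ≡ r + 7 (mod 2). As 7 is odd, 5r + 7 is even exactly when r is odd. Thus r is odd.

(←) Conversely, suppose r is odd; write r = 2j + 1. Then 5r + 7 = 5·(2j + 1) + 7 = 2·5j + 12, which is even.

The biconditional holds.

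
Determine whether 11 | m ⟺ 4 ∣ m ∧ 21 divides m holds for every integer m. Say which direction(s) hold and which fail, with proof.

Neither direction holds.

[⇒] This fails: take m = 11. Certainly 11 ∣ 11, but 4 ∤ 11.

[⇐] This fails: take m = 84. Both 4 ∣ 84 and 21 ∣ 84, yet 84 is not a multiple of 11 (since 84 = 7·11 + 7), so 11 ∤ 84.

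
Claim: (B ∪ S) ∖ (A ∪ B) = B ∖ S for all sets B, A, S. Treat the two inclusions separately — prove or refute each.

Forward inclusion. This inclusion fails. Take B = ∅, A = ∅, S = {1}; then 1 ∈ (B ∪ S) ∖ (A ∪ B) but 1 ∉ B ∖ S.

Reverse inclusion. This inclusion fails. Take B = {1}, A = ∅, S = ∅; then 1 ∈ B ∖ S but 1 ∉ (B ∪ S) ∖ (A ∪ B).

(⊆) fails and (⊇) fails.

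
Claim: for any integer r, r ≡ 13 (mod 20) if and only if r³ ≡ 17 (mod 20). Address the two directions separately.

(⇒) Suppose r ≡ 13 (mod 20). Write r = 20j + 13. Then (20j + 13)³ = 8000j³ + 15600j² + 10140j + 2197 = 20(400j³ + 780j² + 507j + 109) + 17, so r³ ≡ 17 (mod 20).

(⇐) Conversely, suppose r³ ≡ 17 (mod 20). The only residue r in {0, …, 19} with r³ ≡ 17 (mod 20) is r = 13, so r ≡ 13 (mod 20).

Equivalent; both directions hold.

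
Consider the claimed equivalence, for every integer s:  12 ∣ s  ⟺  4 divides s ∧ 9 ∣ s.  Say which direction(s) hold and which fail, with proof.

Only the reverse direction holds.

(→) This fails: take s = 12. Certainly 12 ∣ 12, but 9 ∤ 12.

(←) Suppose 4 ∣ s and 9 ∣ s. Any common multiple of 4 and 9 is a multiple of their lcm; here gcd(4, 9) = 1, so lcm(4, 9) = 4·9 = 36, so 36 ∣ s. Since 12 ∣ 36, it follows that 12 ∣ s.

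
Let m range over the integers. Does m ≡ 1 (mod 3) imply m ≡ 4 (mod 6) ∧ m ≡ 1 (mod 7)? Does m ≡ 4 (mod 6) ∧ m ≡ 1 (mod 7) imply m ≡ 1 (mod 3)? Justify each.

(→) This fails: m = 1 gives 1 ≡ 1 (mod 3) but 1 ≡ 1 (mod 6), so the conjunction on the right does not hold.

(←) Conversely, if m ≡ 4 (mod 6) and m ≡ 1 (mod 7), then by the Chinese remainder theorem m ≡ 22 (mod 42). Since 22 ≡ 1 (mod 3) and 3 ∣ 42, we get m ≡ 1 (mod 3).

Only the converse holds.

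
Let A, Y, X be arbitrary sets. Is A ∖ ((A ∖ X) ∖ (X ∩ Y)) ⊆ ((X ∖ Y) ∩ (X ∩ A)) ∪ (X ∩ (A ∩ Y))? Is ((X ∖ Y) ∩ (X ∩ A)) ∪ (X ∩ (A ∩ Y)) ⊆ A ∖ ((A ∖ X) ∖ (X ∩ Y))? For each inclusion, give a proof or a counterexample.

Both inclusions hold; the sets are equal.

(⟹) Let x ∈ A ∖ ((A ∖ X) ∖ (X ∩ Y)). Then either x ∈ A ∩ X and x ∉ Y; or x ∈ A ∩ Y ∩ X. In each case x ∈ ((X ∖ Y) ∩ (X ∩ A)) ∪ (X ∩ (A ∩ Y)), so A ∖ ((A ∖ X) ∖ (X ∩ Y)) ⊆ ((X ∖ Y) ∩ (X ∩ A)) ∪ (X ∩ (A ∩ Y)).

(⟸) Let x ∈ ((X ∖ Y) ∩ (X ∩ A)) ∪ (X ∩ (A ∩ Y)). Then either x ∈ A ∩ X and x ∉ Y; or x ∈ A ∩ Y ∩ X. In each case x ∈ A ∖ ((A ∖ X) ∖ (X ∩ Y)), so ((X ∖ Y) ∩ (X ∩ A)) ∪ (X ∩ (A ∩ Y)) ⊆ A ∖ ((A ∖ X) ∖ (X ∩ Y)).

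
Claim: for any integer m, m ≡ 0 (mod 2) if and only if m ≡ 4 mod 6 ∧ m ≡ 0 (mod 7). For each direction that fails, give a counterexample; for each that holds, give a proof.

(→) This fails: m = 0 gives 0 ≡ 0 (mod 2) but 0 ≡ 0 (mod 6), so the conjunction on the right does not hold.

(←) Conversely, if m ≡ 4 (mod 6) and m ≡ 0 (mod 7), then by the Chinese remainder theorem m ≡ 28 (mod 42). Since 28 ≡ 0 (mod 2) and 2 ∣ 42, we get m ≡ 0 (mod 2).

Not equivalent: only (⇐) holds.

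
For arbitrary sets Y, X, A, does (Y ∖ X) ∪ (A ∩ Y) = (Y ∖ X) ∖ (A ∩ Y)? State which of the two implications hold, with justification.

Reverse inclusion. Let x ∈ (Y ∖ X) ∖ (A ∩ Y). Then x ∈ Y and x ∉ X, A, from which x ∈ (Y ∖ X) ∪ (A ∩ Y).

Forward inclusion. This inclusion fails. Take Y = {1}, X = ∅, A = {1}; then 1 ∈ (Y ∖ X) ∪ (A ∩ Y) but 1 ∉ (Y ∖ X) ∖ (A ∩ Y).

The sets are not equal: only the reverse inclusion holds.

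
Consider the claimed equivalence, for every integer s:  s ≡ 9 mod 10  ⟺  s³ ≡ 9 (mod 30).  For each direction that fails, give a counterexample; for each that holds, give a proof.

The forward direction fails; the converse holds.

(→) This fails: take s = 19. Then 19 ≡ 9 (mod 10), but 19³ = 6859 ≡ 19 (mod 30), not 9.

(←) Conversely, the residues r modulo 30 with r³ ≡ 9 (mod 30) are exactly {9}, and each is ≡ 9 (mod 10).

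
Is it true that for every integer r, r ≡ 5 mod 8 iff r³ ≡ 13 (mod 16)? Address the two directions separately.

(⟹) This fails: take r = 13. Then 13 ≡ 5 (mod 8), but 13³ = 2197 ≡ 5 (mod 16), not 13.

(⟸) Conversely, the residues r modulo 16 with r³ ≡ 13 (mod 16) are exactly {5}, and each is ≡ 5 (mod 8).

Not equivalent: only (⇐) holds.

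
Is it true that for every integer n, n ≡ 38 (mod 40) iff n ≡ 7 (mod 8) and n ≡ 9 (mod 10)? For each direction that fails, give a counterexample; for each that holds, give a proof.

(⟹) This fails: n = 38 gives 38 ≡ 38 (mod 40) but 38 ≡ 6 (mod 8), so the conjunction on the right does not hold.

(⟸) This fails: n = 39 satisfies both congruences on the right (39 ≡ 7 mod 8 and 39 ≡ 9 mod 10) yet 39 ≡ 39 (mod 40), not 38.

Neither direction holds.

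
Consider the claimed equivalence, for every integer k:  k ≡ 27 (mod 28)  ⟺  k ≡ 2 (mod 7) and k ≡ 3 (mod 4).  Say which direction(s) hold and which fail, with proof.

Neither implication holds.

Forward direction. This fails: k = 27 gives 27 ≡ 27 (mod 28) but 27 ≡ 6 (mod 7), so the conjunction on the right does not hold.

Converse. This fails: k = 23 satisfies both congruences on the right (23 ≡ 2 mod 7 and 23 ≡ 3 mod 4) yet 23 ≡ 23 (mod 28), not 27.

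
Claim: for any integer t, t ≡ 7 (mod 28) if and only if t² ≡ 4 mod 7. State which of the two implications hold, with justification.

(⟹) This fails: take t = 7. Then 7 ≡ 7 (mod 28), but 7² = 49 ≡ 0 (mod 7), not 4.

(⟸) This fails: take t = 2. Then 2² = 4 ≡ 4 (mod 7), yet 2 ≡ 2 (mod 28), not 7.

(⇒) fails and (⇐) fails.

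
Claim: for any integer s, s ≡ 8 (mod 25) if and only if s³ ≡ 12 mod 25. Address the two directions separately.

The biconditional holds.

(←) Suppose s³ ≡ 12 (mod 25). The only residue r in {0, …, 24} with r³ ≡ 12 (mod 25) is r = 8, so s ≡ 8 (mod 25).

(→) Suppose s ≡ 8 (mod 25). Write s = 25j + 8. Then (25j + 8)³ = 15625j³ + 15000j² + 4800j + 512 = 25(625j³ + 600j² + 192j + 20) + 12, so s³ ≡ 12 (mod 25).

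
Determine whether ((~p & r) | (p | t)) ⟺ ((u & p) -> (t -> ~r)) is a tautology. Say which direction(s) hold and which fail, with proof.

[⇒] This fails. Under t = T, p = T, r = T, u = T, the left side is true but the right side is false.

[⇐] This fails. Under t = F, p = F, r = F, u = F, the left side is false but the right side is true.

(⇒) fails and (⇐) fails.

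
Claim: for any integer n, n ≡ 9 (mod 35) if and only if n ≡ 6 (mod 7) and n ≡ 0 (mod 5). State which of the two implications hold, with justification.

(⇒) This fails: n = 9 gives 9 ≡ 9 (mod 35) but 9 ≡ 2 (mod 7), so the conjunction on the right does not hold.

(⇐) This fails: n = 20 satisfies both congruences on the right (20 ≡ 6 mod 7 and 20 ≡ 0 mod 5) yet 20 ≡ 20 (mod 35), not 9.

Neither implication holds.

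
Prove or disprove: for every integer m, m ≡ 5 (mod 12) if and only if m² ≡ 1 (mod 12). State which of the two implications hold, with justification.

[⇒] Suppose m ≡ 5 (mod 12). Write m = 12j + 5. Then (12j + 5)² = 144j² + 120j + 25 = 12(12j² + 10j + 2) + 1, so m² ≡ 1 (mod 12).

[⇐] This fails: take m = 1. Then 1² = 1 ≡ 1 (mod 12), yet 1 ≡ 1 (mod 12), not 5.

(⇒) holds; (⇐) fails.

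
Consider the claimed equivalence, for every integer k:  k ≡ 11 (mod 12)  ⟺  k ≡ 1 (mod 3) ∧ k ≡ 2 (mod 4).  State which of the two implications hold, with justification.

(→) This fails: k = 11 gives 11 ≡ 11 (mod 12) but 11 ≡ 2 (mod 3), so the conjunction on the right does not hold.

(←) This fails: k = 10 satisfies both congruences on the right (10 ≡ 1 mod 3 and 10 ≡ 2 mod 4) yet 10 ≡ 10 (mod 12), not 11.

(⇒) fails and (⇐) fails.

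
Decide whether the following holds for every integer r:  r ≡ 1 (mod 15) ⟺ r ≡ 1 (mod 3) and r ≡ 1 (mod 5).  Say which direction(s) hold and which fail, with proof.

Both directions hold; the statement is true.

(⇒) Suppose r ≡ 1 (mod 15); write r = 15j + 1. Since 3 ∣ 15, reducing mod 3 gives r ≡ 1 (mod 3); since 5 ∣ 15, reducing mod 5 gives r ≡ 1 (mod 5).

(⇐) Conversely, if r ≡ 1 (mod 3) and r ≡ 1 (mod 5), then by the Chinese remainder theorem r ≡ 1 (mod 15). This is exactly r ≡ 1 (mod 15).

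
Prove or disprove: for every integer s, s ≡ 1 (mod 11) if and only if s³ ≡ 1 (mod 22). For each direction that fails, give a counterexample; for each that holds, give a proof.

Not equivalent: only (⇐) holds.

(⟹) This fails: take s = 12. Then 12 ≡ 1 (mod 11), but 12³ = 1728 ≡ 12 (mod 22), not 1.

(⟸) Conversely, the residues r modulo 22 with r³ ≡ 1 (mod 22) are exactly {1}, and each is ≡ 1 (mod 11).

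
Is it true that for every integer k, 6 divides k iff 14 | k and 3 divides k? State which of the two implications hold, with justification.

(⇒) This fails: take k = 6. Certainly 6 ∣ 6, but 14 ∤ 6.

(⇐) Suppose 14 ∣ k and 3 ∣ k. Any common multiple of 14 and 3 is a multiple of their lcm; here gcd(14, 3) = 1, so lcm(14, 3) = 14·3 = 42, so 42 ∣ k. Since 6 ∣ 42, it follows that 6 ∣ k.

The forward direction fails; the converse holds.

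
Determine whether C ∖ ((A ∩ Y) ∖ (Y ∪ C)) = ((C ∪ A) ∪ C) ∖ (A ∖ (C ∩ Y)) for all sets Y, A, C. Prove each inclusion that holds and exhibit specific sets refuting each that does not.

Forward inclusion. This inclusion fails. Take Y = ∅, A = {1}, C = {1}; then 1 ∈ C ∖ ((A ∩ Y) ∖ (Y ∪ C)) but 1 ∉ ((C ∪ A) ∪ C) ∖ (A ∖ (C ∩ Y)).

Reverse inclusion. Let x ∈ ((C ∪ A) ∪ C) ∖ (A ∖ (C ∩ Y)). Then either x ∈ C and x ∉ Y, A; or x ∈ Y ∩ C and x ∉ A; or x ∈ Y ∩ A ∩ C. In each case x ∈ C ∖ ((A ∩ Y) ∖ (Y ∪ C)), so ((C ∪ A) ∪ C) ∖ (A ∖ (C ∩ Y)) ⊆ C ∖ ((A ∩ Y) ∖ (Y ∪ C)).

The sets are not equal: only the reverse inclusion holds.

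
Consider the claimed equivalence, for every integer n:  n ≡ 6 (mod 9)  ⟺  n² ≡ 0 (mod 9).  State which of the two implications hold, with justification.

(⟹) Suppose n ≡ 6 (mod 9). Write n = 9j + 6. Then (9j + 6)² = 81j² + 108j + 36 = 9(9j² + 12j + 4) + 0, so n² ≡ 0 (mod 9).

(⟸) This fails: take n = 0. Then 0² = 0 ≡ 0 (mod 9), yet 0 ≡ 0 (mod 9), not 6.

Only the forward direction holds.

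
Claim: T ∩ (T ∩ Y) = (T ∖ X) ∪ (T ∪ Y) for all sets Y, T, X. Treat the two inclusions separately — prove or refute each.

(⊆) Let x ∈ T ∩ (T ∩ Y). Then either x ∈ Y ∩ T and x ∉ X; or x ∈ Y ∩ T ∩ X. In each case x ∈ (T ∖ X) ∪ (T ∪ Y), so T ∩ (T ∩ Y) ⊆ (T ∖ X) ∪ (T ∪ Y).

(⊇) This inclusion fails. Take Y = {1}, T = ∅, X = ∅; then 1 ∈ (T ∖ X) ∪ (T ∪ Y) but 1 ∉ T ∩ (T ∩ Y).

The sets are not equal: only the forward inclusion holds.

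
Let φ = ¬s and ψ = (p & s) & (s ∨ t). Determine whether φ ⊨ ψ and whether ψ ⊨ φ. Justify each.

[⇒] This fails. Under t = F, s = F, p = F, the left side is true but the right side is false.

[⇐] This fails. Under t = F, s = T, p = T, the left side is false but the right side is true.

Neither implication holds.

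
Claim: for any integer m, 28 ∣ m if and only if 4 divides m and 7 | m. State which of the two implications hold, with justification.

Both directions hold; the statement is true.

(⇒) If 28 ∣ m, write m = 28q. Since 28 = 7·4, m = 4·(7q), so 4 ∣ m; and since 28 = 4·7, m = 7·(4q), so 7 ∣ m.

(⇐) Suppose 4 ∣ m and 7 ∣ m. Any common multiple of 4 and 7 is a multiple of their lcm; here gcd(4, 7) = 1, so lcm(4, 7) = 4·7 = 28, so 28 ∣ m.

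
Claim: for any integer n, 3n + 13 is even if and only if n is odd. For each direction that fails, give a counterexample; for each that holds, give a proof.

Forward direction. Suppose 3n + 13 is even. Since 3 is odd, 3n and n have the same parity, so 3n + 13 ≡ n + 13 (mod 2). As 13 is odd, 3n + 13 is even exactly when n is odd. Thus n is odd.

Converse. Suppose n is odd; write n = 2j + 1. Then 3n + 13 = 3·(2j + 1) + 13 = 2·3j + 16, which is even.

Both implications hold.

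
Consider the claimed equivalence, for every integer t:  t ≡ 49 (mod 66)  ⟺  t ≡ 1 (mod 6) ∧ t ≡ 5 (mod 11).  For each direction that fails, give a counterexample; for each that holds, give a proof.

(←) If t ≡ 1 (mod 6) and t ≡ 5 (mod 11), then by the Chinese remainder theorem t ≡ 49 (mod 66). This is exactly t ≡ 49 (mod 66).

(→) Suppose t ≡ 49 (mod 66); write t = 66j + 49. Since 6 ∣ 66, reducing mod 6 gives t ≡ 49 ≡ 1 (mod 6); since 11 ∣ 66, reducing mod 11 gives t ≡ 49 ≡ 5 (mod 11).

Both directions hold; the statement is true.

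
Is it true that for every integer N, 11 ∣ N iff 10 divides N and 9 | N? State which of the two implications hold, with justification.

Both directions fail.

Forward direction. This fails: take N = 11. Certainly 11 ∣ 11, but 10 ∤ 11.

Converse. This fails: take N = 90. Both 10 ∣ 90 and 9 ∣ 90, yet 90 is not a multiple of 11 (since 90 = 8·11 + 2), so 11 ∤ 90.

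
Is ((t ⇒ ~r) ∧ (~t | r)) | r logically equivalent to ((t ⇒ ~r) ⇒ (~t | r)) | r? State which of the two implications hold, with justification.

[⇒] Assume the antecedent. If r is true, ((t ⇒ ~r) ⇒ (~t | r)) | r reduces to true regardless of the other variables. If r is false, the antecedent forces (r = F, t = F), and ((t ⇒ ~r) ⇒ (~t | r)) | r holds there. Either way ((t ⇒ ~r) ⇒ (~t | r)) | r holds.

[⇐] Assume the antecedent. If r is true, ((t ⇒ ~r) ∧ (~t | r)) | r reduces to true regardless of the other variables. If r is false, the antecedent forces (r = F, t = F), and ((t ⇒ ~r) ∧ (~t | r)) | r holds there. Either way ((t ⇒ ~r) ∧ (~t | r)) | r holds.

Both implications hold.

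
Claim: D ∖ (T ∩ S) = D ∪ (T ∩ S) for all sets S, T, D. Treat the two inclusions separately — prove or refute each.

(⊆) Let x ∈ D ∖ (T ∩ S). Then either x ∈ D and x ∉ S, T; or x ∈ S ∩ D and x ∉ T; or x ∈ T ∩ D and x ∉ S. In each case x ∈ D ∪ (T ∩ S), so D ∖ (T ∩ S) ⊆ D ∪ (T ∩ S).

(⊇) This inclusion fails. Take S = {1}, T = {1}, D = ∅; then 1 ∈ D ∪ (T ∩ S) but 1 ∉ D ∖ (T ∩ S).

Only the forward inclusion holds.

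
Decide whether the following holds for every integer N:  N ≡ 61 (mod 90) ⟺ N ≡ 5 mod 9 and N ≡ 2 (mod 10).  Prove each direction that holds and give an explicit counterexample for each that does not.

(⇒) This fails: N = 61 gives 61 ≡ 61 (mod 90) but 61 ≡ 7 (mod 9), so the conjunction on the right does not hold.

(⇐) This fails: N = 32 satisfies both congruences on the right (32 ≡ 5 mod 9 and 32 ≡ 2 mod 10) yet 32 ≡ 32 (mod 90), not 61.

Neither implication holds.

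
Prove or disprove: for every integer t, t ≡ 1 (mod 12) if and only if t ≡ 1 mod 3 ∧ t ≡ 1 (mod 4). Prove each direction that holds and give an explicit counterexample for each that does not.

Both directions hold; the statement is true.

[⇒] Suppose t ≡ 1 (mod 12); write t = 12j + 1. Since 3 ∣ 12, reducing mod 3 gives t ≡ 1 (mod 3); since 4 ∣ 12, reducing mod 4 gives t ≡ 1 (mod 4).

[⇐] Conversely, if t ≡ 1 (mod 3) and t ≡ 1 (mod 4), then by the Chinese remainder theorem t ≡ 1 (mod 12). This is exactly t ≡ 1 (mod 12).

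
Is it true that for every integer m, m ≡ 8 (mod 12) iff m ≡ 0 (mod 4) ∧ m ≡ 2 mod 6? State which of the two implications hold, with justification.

Forward direction. Suppose m ≡ 8 (mod 12); write m = 12j + 8. Since 4 ∣ 12, reducing mod 4 gives m ≡ 8 ≡ 0 (mod 4); since 6 ∣ 12, reducing mod 6 gives m ≡ 8 ≡ 2 (mod 6).

Converse. If m ≡ 0 (mod 4) and m ≡ 2 (mod 6), then by the Chinese remainder theorem m ≡ 8 (mod 12). This is exactly m ≡ 8 (mod 12).

Equivalent; both directions hold.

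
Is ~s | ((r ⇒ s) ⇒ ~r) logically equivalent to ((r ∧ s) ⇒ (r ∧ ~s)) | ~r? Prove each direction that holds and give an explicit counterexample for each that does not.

Equivalent; both directions hold.

(⇒) Assume the antecedent. If s is true, the antecedent forces (s = T, r = F), and ((r ∧ s) ⇒ (r ∧ ~s)) | ~r holds there. If s is false, ((r ∧ s) ⇒ (r ∧ ~s)) | ~r reduces to true regardless of the other variables. Either way ((r ∧ s) ⇒ (r ∧ ~s)) | ~r holds.

(⇐) Assume the antecedent. If s is true, the antecedent forces (s = T, r = F), and ~s | ((r ⇒ s) ⇒ ~r) holds there. If s is false, ~s | ((r ⇒ s) ⇒ ~r) reduces to true regardless of the other variables. Either way ~s | ((r ⇒ s) ⇒ ~r) holds.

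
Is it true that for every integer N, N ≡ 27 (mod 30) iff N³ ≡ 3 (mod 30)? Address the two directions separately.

Both directions hold; the statement is true.

Converse. Suppose N³ ≡ 3 (mod 30). The only residue r in {0, …, 29} with r³ ≡ 3 (mod 30) is r = 27, so N ≡ 27 (mod 30).

Forward direction. Suppose N ≡ 27 (mod 30). Write N = 30j + 27. Then (30j + 27)³ = 27000j³ + 72900j² + 65610j + 19683 = 30(900j³ + 2430j² + 2187j + 656) + 3, so N³ ≡ 3 (mod 30).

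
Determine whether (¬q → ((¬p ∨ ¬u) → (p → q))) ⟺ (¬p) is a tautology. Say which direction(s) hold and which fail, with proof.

(⇐) Assume the antecedent. If q is true, ¬q → ((¬p ∨ ¬u) → (p → q)) reduces to true regardless of the other variables. If q is false, the antecedent forces (q = F, p = F, u = F) or (q = F, p = F, u = T), and ¬q → ((¬p ∨ ¬u) → (p → q)) holds there. Either way ¬q → ((¬p ∨ ¬u) → (p → q)) holds.

(⇒) This fails. Under q = T, p = T, u = F, the left side is true but the right side is false.

Only the converse holds.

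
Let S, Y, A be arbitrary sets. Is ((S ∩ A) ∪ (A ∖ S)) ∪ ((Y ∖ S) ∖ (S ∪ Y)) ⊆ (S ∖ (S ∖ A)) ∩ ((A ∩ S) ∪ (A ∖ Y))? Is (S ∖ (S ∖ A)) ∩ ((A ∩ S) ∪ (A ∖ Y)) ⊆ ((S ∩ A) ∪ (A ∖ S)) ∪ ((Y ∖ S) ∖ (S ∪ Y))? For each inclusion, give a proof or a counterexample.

(⟹) This inclusion fails. Take S = ∅, Y = ∅, A = {1}; then 1 ∈ ((S ∩ A) ∪ (A ∖ S)) ∪ ((Y ∖ S) ∖ (S ∪ Y)) but 1 ∉ (S ∖ (S ∖ A)) ∩ ((A ∩ S) ∪ (A ∖ Y)).

(⟸) Let x ∈ (S ∖ (S ∖ A)) ∩ ((A ∩ S) ∪ (A ∖ Y)). Then either x ∈ S ∩ A and x ∉ Y; or x ∈ S ∩ Y ∩ A. In each case x ∈ ((S ∩ A) ∪ (A ∖ S)) ∪ ((Y ∖ S) ∖ (S ∪ Y)), so (S ∖ (S ∖ A)) ∩ ((A ∩ S) ∪ (A ∖ Y)) ⊆ ((S ∩ A) ∪ (A ∖ S)) ∪ ((Y ∖ S) ∖ (S ∪ Y)).

The sets are not equal: only the reverse inclusion holds.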